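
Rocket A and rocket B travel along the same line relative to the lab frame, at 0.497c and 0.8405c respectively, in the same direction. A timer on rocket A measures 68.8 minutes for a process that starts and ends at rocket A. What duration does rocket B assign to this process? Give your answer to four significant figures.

85.21 minutes

The velocity of rocket A relative to rocket B is (0.497 − 0.8405)c / (1 − 0.497×0.8405) = −0.58993c; relative speed 0.58993c.
γ for this relative speed: γ = 1/√(1 − 0.348017) = 1.2385.
The clock on rocket A records proper time, so rocket B measures Δt = γΔτ = 1.2385 × 68.8 = 85.21 minutes.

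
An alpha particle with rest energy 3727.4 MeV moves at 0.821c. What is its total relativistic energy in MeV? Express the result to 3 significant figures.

Lorentz factor: γ = (1 − 0.674041)^(−1/2) = 1.7515.
Total energy: E = γmc² = 1.7515 × 3727.4 MeV = 6530 MeV.

6530 MeV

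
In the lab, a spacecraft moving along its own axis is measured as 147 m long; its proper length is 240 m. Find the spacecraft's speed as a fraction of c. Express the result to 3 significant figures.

Length contraction gives γ = L₀/L = 240/147 = 1.6327.
β = √(1 − 1/γ²) = √0.624865 = 0.790.

0.790c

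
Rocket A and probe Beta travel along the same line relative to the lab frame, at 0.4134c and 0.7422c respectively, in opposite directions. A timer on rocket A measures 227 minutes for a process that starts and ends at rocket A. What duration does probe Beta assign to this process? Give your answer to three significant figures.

Transform rocket A's velocity into probe Beta's frame: (0.4134 + 0.7422)/(1 + 0.4134·0.7422) = 1.1556/1.30682548, so the relative speed is 0.88428c.
At |u| = 0.88428c, γ = (1 − 0.781951)^(−1/2) = 2.1415.
The clock on rocket A records proper time, so probe Beta measures Δt = γΔτ = 2.1415 × 227 = 486 minutes.

486 minutes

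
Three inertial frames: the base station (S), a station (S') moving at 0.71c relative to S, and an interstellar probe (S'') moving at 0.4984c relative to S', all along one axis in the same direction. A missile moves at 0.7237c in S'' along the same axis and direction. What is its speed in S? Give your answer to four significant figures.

0.9820c

Apply u = (u'+v)/(1+u'v) twice. Missile in the station frame: (0.7237+0.4984)/(1+0.7237·0.4984) = 1.2221/1.36069208 = 0.89815c.
That velocity, transformed to the rest frame of the base station: (0.89815+0.71)/(1+0.89815·0.71) = 1.60815/1.6376865 = 0.98196c.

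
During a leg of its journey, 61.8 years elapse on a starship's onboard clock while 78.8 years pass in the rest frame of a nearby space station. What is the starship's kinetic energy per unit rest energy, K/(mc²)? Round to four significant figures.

From Δt = γΔτ: γ = 78.8/61.8 = 1.27508.
Since K = (γ−1)mc², K/(mc²) = 1.27508 − 1 = 0.2751.

0.2751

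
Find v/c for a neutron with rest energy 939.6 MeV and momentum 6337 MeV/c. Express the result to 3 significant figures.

βγ = pc/(mc²) = 6337/939.6 = 6.7444.
Since γ² = 1 + (βγ)² = 46.4869, γ = √46.4869 = 6.81813, and β = (βγ)/γ = 6.7444/6.81813 = 0.989.

0.989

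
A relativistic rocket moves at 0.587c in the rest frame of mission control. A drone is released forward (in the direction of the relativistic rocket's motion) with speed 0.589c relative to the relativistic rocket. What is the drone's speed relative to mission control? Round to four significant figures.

0.8739c

In units of c, u = (u' + v)/(1 + u'v) with u' = 0.589 and v = 0.587.
Numerator: 0.589 + 0.587 = 1.176. Denominator: 1 + (0.589)(0.587) = 1.345743.
u = 1.176/1.345743 = 0.87387, so the speed is 0.8739c.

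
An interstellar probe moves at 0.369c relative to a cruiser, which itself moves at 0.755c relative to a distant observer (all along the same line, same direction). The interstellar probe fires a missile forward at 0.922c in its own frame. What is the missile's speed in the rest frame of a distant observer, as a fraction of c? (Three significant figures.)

Compose velocities in two stages. Stage 1 (into S'): u₁ = (0.922+0.369)/(1+0.922×0.369) = 0.96328.
Stage 2 (into S): u = (0.96328+0.755)/(1+0.96328×0.755) = 0.99479, so the speed is 0.995c.

0.995c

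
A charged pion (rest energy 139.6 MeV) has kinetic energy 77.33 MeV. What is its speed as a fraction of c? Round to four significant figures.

0.7654c

K = (γ−1)mc², so γ = 1 + 77.33/139.6 = 1.5539.
Then v/c = √(1 − γ⁻²) = √(1 − 0.414146) = √0.585854 = 0.7654.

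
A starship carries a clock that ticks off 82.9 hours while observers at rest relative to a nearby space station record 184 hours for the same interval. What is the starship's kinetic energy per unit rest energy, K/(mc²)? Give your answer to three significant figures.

The time-dilation ratio gives γ = 184/82.9 = 2.21954.
Since K = (γ−1)mc², K/(mc²) = 2.21954 − 1 = 1.22.

1.22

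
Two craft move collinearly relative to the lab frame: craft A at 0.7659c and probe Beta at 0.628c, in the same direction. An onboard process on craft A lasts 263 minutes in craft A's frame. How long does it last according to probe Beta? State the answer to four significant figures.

272.8 minutes

The velocity of craft A relative to probe Beta is (0.7659 − 0.628)c / (1 − 0.7659×0.628) = 0.2657c; relative speed 0.2657c.
γ for this relative speed: γ = 1/√(1 − 0.0705965) = 1.0373.
The clock on craft A records proper time, so probe Beta measures Δt = γΔτ = 1.0373 × 263 = 272.8 minutes.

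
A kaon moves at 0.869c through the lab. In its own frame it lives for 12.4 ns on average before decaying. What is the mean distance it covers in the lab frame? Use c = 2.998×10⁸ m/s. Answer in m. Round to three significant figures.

6.53 m

γ = 1/√(1 − β²) = 1/√(1 − 0.755161) = 1/√0.244839 = 1/0.494812 = 2.021.
Lab-frame lifetime: Δt = γτ = 2.021 × 12.4 ns = 25.06 ns.
Distance: d = vΔt = 0.869 × 2.998×10⁸ m/s × 2.5060×10^-8 s = 6.53 m.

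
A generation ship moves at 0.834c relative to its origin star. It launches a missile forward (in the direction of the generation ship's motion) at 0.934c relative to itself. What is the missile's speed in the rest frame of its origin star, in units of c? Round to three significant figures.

Relativistic velocity addition: u = (u' + v)/(1 + u'v/c²), with u' = 0.934c and v = 0.834c.
Numerator: 0.934 + 0.834 = 1.768. Denominator: 1 + (0.934)(0.834) = 1.778956.
u = 1.768/1.778956 = 0.99384, so the speed is 0.994c.

0.994c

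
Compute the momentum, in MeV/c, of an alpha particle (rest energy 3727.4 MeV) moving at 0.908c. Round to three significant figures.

8080 MeV/c

γ = 1/√(1 − β²) = 1/√(1 − 0.824464) = 1/√0.175536 = 1/0.41897 = 2.3868.
Momentum: p = γβ·mc = 2.3868 × 0.908 × 3727.4 MeV/c = 8080 MeV/c.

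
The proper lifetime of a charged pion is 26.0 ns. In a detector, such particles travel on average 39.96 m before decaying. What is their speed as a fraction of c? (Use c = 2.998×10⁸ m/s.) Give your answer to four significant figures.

0.9815c

Lab distance = (lab lifetime)·v = γτ·βc, so βγ = d/(cτ) = 39.96/(2.998×10⁸ × 2.600×10^-8) = 5.1265.
With βγ = 5.1265: γ² = 1 + (βγ)² = 27.281, and β = (βγ)/γ = 5.1265/5.22312 = 0.9815.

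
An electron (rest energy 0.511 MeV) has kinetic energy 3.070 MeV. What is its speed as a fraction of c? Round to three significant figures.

0.990c

γ = 1 + K/(mc²) = 1 + 3.070/0.511 = 7.0078.
β = √(1 − 1/γ²) = √(1 − 0.0203628) = √0.9796372 = 0.990.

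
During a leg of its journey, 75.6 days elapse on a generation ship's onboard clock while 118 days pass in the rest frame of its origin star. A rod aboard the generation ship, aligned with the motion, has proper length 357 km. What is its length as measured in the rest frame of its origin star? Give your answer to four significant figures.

From Δt = γΔτ: γ = 118/75.6 = 1.56085.
L = L₀/γ = 357/1.56085 = 228.7 km.

228.7 km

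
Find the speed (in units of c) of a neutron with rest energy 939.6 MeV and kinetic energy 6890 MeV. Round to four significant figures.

K = (γ−1)mc², so γ = 1 + 6890/939.6 = 8.3329.
Then v/c = √(1 − γ⁻²) = √(1 − 0.0144015) = √0.9855985 = 0.9928.

0.9928c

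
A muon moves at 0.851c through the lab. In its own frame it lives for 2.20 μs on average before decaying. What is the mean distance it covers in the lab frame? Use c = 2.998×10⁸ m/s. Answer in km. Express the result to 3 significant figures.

With β = 0.851, γ = 1/√(1 − 0.851²) = 1/√0.275799 = 1.9042.
Lab-frame lifetime: Δt = γτ = 1.9042 × 2.20 μs = 4.1892 μs.
Distance: d = vΔt = 0.851 × 2.998×10⁸ m/s × 4.1892×10^-6 s = 1070 m = 1.07 km.

1.07 km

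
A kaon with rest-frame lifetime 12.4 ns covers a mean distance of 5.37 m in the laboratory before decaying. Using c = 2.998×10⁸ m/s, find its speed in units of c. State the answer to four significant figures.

0.8222c

Let x = d/(cτ) = 5.370 m / (2.998×10⁸ m/s × 1.240×10^-8 s) = 1.4445. Since d = βγcτ, x = βγ = β/√(1−β²).
Solving: β² = x²/(1+x²) = 2.08658/3.08658 = 0.676017, so β = 0.8222.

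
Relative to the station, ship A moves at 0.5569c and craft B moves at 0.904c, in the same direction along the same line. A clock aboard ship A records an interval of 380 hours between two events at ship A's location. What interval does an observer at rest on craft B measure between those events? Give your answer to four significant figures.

Speed of ship A in craft B's frame: u = (v_A − v_B)/(1 − v_A v_B/c²) = (0.5569 − 0.904)/(1 − 0.5569×0.904) = −0.3471/0.4965624 = −0.69901; |u| = 0.69901c.
At |u| = 0.69901c, γ = (1 − 0.488615)^(−1/2) = 1.3984.
The clock on ship A records proper time, so craft B measures Δt = γΔτ = 1.3984 × 380 = 531.4 hours.

531.4 hours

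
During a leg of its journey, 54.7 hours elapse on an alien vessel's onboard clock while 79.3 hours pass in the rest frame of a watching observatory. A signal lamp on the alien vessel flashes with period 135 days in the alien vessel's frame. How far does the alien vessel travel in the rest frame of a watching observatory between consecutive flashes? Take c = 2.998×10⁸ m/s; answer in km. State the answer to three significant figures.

The time-dilation ratio gives γ = 79.3/54.7 = 1.44973.
β = √(1 − 1/γ²) = 0.72402. Lab-frame period = γτ = 1.44973×135 days = 195.71 days. Distance = βc × γτ = 0.72402 × 2.998×10⁸ m/s × 16909344 s = 3.6704×10^15 m = 3.67×10^12 km.

3.67×10^12 km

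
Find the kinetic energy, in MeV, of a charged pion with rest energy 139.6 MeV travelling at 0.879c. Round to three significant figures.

153 MeV

With β = 0.879, γ = 1/√(1 − 0.879²) = 1/√0.227359 = 2.0972.
Kinetic energy: K = (γ − 1)mc² = (2.0972 − 1) × 139.6 MeV = 1.0972 × 139.6 = 153 MeV.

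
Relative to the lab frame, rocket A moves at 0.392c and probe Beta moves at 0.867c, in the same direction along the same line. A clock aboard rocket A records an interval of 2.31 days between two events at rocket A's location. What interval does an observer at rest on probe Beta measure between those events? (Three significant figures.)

3.33 days

The velocity of rocket A relative to probe Beta is (0.392 − 0.867)c / (1 − 0.392×0.867) = −0.71955c; relative speed 0.71955c.
γ for this relative speed: γ = 1/√(1 − 0.517752) = 1.44.
Rocket A's interval is proper; time dilation gives Δt_B = γΔτ = 1.44 × 2.31 days = 3.33 days.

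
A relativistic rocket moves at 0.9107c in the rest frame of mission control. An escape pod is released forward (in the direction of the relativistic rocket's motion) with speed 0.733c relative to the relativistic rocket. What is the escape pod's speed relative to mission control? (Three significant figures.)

0.986c

Relativistic velocity addition: u = (u' + v)/(1 + u'v/c²), with u' = 0.733c and v = 0.9107c.
Numerator: 0.733 + 0.9107 = 1.6437. Denominator: 1 + (0.733)(0.9107) = 1.6675431.
u = 1.6437/1.6675431 = 0.9857, so the speed is 0.986c.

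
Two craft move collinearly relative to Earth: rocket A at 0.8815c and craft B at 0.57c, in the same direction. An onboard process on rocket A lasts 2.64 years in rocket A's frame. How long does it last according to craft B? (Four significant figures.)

3.386 years

The velocity of rocket A relative to craft B is (0.8815 − 0.57)c / (1 − 0.8815×0.57) = 0.62607c; relative speed 0.62607c.
γ for this relative speed: γ = 1/√(1 − 0.391964) = 1.2824.
Rocket A's interval is proper; time dilation gives Δt_B = γΔτ = 1.2824 × 2.64 years = 3.386 years.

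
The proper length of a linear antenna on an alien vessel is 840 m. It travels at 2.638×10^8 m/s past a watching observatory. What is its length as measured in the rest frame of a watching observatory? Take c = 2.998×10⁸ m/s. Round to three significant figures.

399 m

β = v/c = (2.638×10^8 m/s)/(2.998×10⁸ m/s) = 0.87992.
Lorentz factor: γ = (1 − 0.7742592064)^(−1/2) = 2.1047.
Length contraction: L = L₀/γ = 840/2.1047 = 399 m.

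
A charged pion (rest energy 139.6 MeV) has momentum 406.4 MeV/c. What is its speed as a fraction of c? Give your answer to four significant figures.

0.9458c

βγ = pc/(mc²) = 406.4/139.6 = 2.9112.
Since γ² = 1 + (βγ)² = 9.47509, γ = √9.47509 = 3.07816, and β = (βγ)/γ = 2.9112/3.07816 = 0.9458.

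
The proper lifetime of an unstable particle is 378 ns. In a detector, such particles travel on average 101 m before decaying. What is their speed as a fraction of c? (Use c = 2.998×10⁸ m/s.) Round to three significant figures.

0.665c

Lab distance = (lab lifetime)·v = γτ·βc, so βγ = d/(cτ) = 101.0/(2.998×10⁸ × 3.780×10^-7) = 0.89125.
With βγ = 0.89125: γ² = 1 + (βγ)² = 1.794327, and β = (βγ)/γ = 0.89125/1.33952 = 0.665.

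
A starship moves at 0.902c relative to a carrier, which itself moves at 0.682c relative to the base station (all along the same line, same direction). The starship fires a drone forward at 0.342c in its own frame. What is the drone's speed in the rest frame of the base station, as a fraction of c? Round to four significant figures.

0.9905c

Apply u = (u'+v)/(1+u'v) twice. Drone in the carrier frame: (0.342+0.902)/(1+0.342·0.902) = 1.244/1.308484 = 0.95072c.
That velocity, transformed to the rest frame of the base station: (0.95072+0.682)/(1+0.95072·0.682) = 1.63272/1.64839104 = 0.99049c.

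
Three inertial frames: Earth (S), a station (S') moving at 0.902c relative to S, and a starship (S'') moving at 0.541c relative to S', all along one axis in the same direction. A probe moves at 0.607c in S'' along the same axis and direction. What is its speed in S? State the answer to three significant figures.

0.993c

Compose velocities in two stages. Stage 1 (into S'): u₁ = (0.607+0.541)/(1+0.607×0.541) = 0.86421.
Stage 2 (into S): u = (0.86421+0.902)/(1+0.86421×0.902) = 0.99252, so the speed is 0.993c.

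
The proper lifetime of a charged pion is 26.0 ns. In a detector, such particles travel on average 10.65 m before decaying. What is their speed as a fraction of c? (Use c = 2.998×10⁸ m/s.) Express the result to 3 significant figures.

d = βγcτ ⇒ βγ = d/(cτ) = 10.65 m / (7.7948 m) = 1.3663.
β = (βγ)/√(1+(βγ)²) = 1.3663/√2.86678 = 0.807.

0.807c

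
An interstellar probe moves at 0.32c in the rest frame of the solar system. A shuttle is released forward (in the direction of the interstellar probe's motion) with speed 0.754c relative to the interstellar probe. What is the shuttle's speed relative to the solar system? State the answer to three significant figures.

0.865c

In units of c, u = (u' + v)/(1 + u'v) with u' = 0.754 and v = 0.32.
Numerator: 0.754 + 0.32 = 1.074. Denominator: 1 + (0.754)(0.32) = 1.24128.
u = 1.074/1.24128 = 0.86524, so the speed is 0.865c.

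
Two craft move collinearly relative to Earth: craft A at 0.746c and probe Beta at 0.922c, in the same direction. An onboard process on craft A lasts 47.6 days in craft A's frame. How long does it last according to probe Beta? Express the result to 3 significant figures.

Transform craft A's velocity into probe Beta's frame: (0.746 − 0.922)/(1 − 0.746·0.922) = −0.176/0.312188, so the relative speed is 0.56376c.
At |u| = 0.56376c, γ = (1 − 0.317825)^(−1/2) = 1.2107.
The clock on craft A records proper time, so probe Beta measures Δt = γΔτ = 1.2107 × 47.6 = 57.6 days.

57.6 days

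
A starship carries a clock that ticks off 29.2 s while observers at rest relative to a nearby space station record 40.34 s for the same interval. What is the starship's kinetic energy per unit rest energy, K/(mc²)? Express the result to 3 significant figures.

0.382

From Δt = γΔτ: γ = 40.34/29.2 = 1.38151.
Since K = (γ−1)mc², K/(mc²) = 1.38151 − 1 = 0.382.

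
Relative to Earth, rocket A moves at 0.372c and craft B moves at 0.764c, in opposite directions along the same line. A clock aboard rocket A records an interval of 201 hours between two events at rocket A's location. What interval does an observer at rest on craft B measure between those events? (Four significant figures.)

The velocity of rocket A relative to craft B is (0.372 + 0.764)c / (1 + 0.372×0.764) = 0.88459c; relative speed 0.88459c.
At |u| = 0.88459c, γ = (1 − 0.782499)^(−1/2) = 2.1442.
The clock on rocket A records proper time, so craft B measures Δt = γΔτ = 2.1442 × 201 = 431.0 hours.

431.0 hours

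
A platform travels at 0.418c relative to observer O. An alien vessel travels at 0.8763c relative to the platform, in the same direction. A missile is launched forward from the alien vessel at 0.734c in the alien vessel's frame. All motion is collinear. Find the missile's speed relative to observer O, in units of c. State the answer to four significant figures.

Apply u = (u'+v)/(1+u'v) twice. Missile in the platform frame: (0.734+0.8763)/(1+0.734·0.8763) = 1.6103/1.6432042 = 0.97998c.
That velocity, transformed to the rest frame of observer O: (0.97998+0.418)/(1+0.97998·0.418) = 1.39798/1.40963164 = 0.99173c.

0.9917c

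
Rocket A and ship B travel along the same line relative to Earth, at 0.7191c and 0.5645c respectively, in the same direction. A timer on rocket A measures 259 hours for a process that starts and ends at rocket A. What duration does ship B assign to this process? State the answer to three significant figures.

268 hours

The velocity of rocket A relative to ship B is (0.7191 − 0.5645)c / (1 − 0.7191×0.5645) = 0.26024c; relative speed 0.26024c.
At |u| = 0.26024c, γ = (1 − 0.0677249)^(−1/2) = 1.0357.
Rocket A's interval is proper; time dilation gives Δt_B = γΔτ = 1.0357 × 259 hours = 268 hours.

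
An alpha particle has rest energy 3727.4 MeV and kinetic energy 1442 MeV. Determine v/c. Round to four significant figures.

0.6929

K = (γ−1)mc², so γ = 1 + 1442/3727.4 = 1.3869.
Then v/c = √(1 − γ⁻²) = √(1 − 0.519888) = √0.480112 = 0.6929.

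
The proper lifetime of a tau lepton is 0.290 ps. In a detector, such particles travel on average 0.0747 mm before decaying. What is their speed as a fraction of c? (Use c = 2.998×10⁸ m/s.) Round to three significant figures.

Let x = d/(cτ) = 7.470×10^-5 m / (2.998×10⁸ m/s × 2.900×10^-13 s) = 0.85919. Since d = βγcτ, x = βγ = β/√(1−β²).
Solving: β² = x²/(1+x²) = 0.738207/1.738207 = 0.424695, so β = 0.652.

0.652c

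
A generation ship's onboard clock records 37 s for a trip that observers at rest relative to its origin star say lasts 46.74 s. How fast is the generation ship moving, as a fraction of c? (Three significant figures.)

γ = Δt/Δτ = 46.74/37 = 1.2632.
β = √(1 − 1/γ²) = √(1 − 0.626694) = √0.373306 = 0.611.

0.611c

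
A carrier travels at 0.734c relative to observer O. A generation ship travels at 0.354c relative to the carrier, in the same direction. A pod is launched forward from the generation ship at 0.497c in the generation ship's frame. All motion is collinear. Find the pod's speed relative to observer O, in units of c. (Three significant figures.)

First combine the pod and generation ship (S''→S'): u₁ = (0.497 + 0.354)/(1 + 0.497×0.354) = 0.851/1.175938 = 0.72368.
Then combine with the carrier (S'→S): u = (0.72368 + 0.734)/(1 + 0.72368×0.734) = 1.45768/1.53118112 = 0.952.

0.952c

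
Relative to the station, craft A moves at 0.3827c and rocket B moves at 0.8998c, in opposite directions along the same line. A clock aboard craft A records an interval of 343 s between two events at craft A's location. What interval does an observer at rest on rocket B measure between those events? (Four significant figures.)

1144 s

Speed of craft A in rocket B's frame: u = (v_A + v_B)/(1 + v_A v_B/c²) = (0.3827 + 0.8998)/(1 + 0.3827×0.8998) = 1.2825/1.34435346 = 0.95399; |u| = 0.95399c.
γ for this relative speed: γ = 1/√(1 − 0.910097) = 3.3351.
Craft A's interval is proper; time dilation gives Δt_B = γΔτ = 3.3351 × 343 s = 1144 s.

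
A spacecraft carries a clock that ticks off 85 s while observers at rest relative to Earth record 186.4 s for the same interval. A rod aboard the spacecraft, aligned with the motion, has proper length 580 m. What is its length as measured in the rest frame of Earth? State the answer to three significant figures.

264 m

From Δt = γΔτ: γ = 186.4/85 = 2.19294.
The rod contracts by the same γ: 580 m / 2.19294 = 264 m.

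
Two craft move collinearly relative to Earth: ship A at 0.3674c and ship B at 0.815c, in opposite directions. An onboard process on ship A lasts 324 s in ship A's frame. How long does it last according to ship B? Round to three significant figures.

The velocity of ship A relative to ship B is (0.3674 + 0.815)c / (1 + 0.3674×0.815) = 0.90994c; relative speed 0.90994c.
At |u| = 0.90994c, γ = (1 − 0.827991)^(−1/2) = 2.4112.
Ship A's interval is proper; time dilation gives Δt_B = γΔτ = 2.4112 × 324 s = 781 s.

781 s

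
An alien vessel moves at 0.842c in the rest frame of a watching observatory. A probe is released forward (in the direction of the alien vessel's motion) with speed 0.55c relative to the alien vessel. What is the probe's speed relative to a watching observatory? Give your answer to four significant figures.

Relativistic velocity addition: u = (u' + v)/(1 + u'v/c²), with u' = 0.55c and v = 0.842c.
Numerator: 0.55 + 0.842 = 1.392. Denominator: 1 + (0.55)(0.842) = 1.4631.
u = 1.392/1.4631 = 0.9514, so the speed is 0.9514c.

0.9514c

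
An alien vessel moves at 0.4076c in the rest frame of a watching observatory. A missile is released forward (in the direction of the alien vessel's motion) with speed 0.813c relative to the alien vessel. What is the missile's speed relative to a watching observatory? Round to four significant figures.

In units of c, u = (u' + v)/(1 + u'v) with u' = 0.813 and v = 0.4076.
Numerator: 0.813 + 0.4076 = 1.2206. Denominator: 1 + (0.813)(0.4076) = 1.3313788.
u = 1.2206/1.3313788 = 0.91679, so the speed is 0.9168c.

0.9168c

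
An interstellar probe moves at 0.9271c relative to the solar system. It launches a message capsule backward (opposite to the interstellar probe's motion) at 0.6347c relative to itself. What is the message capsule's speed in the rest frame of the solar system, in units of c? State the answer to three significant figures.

0.710c

In units of c, u = (u' + v)/(1 + u'v) with u' = −0.6347 and v = 0.9271.
Numerator: −0.6347 + 0.9271 = 0.2924. Denominator: 1 + (−0.6347)(0.9271) = 0.41156963.
u = 0.2924/0.41156963 = 0.71045, so the speed is 0.710c.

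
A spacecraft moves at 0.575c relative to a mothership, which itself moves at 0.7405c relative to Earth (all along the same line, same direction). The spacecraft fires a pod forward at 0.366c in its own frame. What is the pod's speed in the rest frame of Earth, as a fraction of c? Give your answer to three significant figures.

0.963c

Apply u = (u'+v)/(1+u'v) twice. Pod in the mothership frame: (0.366+0.575)/(1+0.366·0.575) = 0.941/1.21045 = 0.7774c.
That velocity, transformed to the rest frame of Earth: (0.7774+0.7405)/(1+0.7774·0.7405) = 1.5179/1.5756647 = 0.96334c.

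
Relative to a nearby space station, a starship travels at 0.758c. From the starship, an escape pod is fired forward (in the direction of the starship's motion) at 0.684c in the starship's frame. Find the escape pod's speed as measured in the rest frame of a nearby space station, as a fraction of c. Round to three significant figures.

Relativistic velocity addition: u = (u' + v)/(1 + u'v/c²), with u' = 0.684c and v = 0.758c.
Numerator: 0.684 + 0.758 = 1.442. Denominator: 1 + (0.684)(0.758) = 1.518472.
u = 1.442/1.518472 = 0.94964, so the speed is 0.950c.

0.950c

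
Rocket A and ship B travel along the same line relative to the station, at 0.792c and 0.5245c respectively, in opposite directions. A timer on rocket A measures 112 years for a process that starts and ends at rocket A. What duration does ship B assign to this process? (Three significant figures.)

Speed of rocket A in ship B's frame: u = (v_A + v_B)/(1 + v_A v_B/c²) = (0.792 + 0.5245)/(1 + 0.792×0.5245) = 1.3165/1.415404 = 0.93012; |u| = 0.93012c.
γ for this relative speed: γ = 1/√(1 − 0.865123) = 2.7229.
The clock on rocket A records proper time, so ship B measures Δt = γΔτ = 2.7229 × 112 = 305 years.

305 years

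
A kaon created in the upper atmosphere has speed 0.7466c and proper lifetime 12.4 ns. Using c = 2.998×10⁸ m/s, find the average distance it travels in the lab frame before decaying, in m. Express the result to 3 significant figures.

With β = 0.7466, γ = 1/√(1 − 0.7466²) = 1/√0.44258844 = 1.5031.
Lab-frame lifetime: Δt = γτ = 1.5031 × 12.4 ns = 18.638 ns.
Distance: d = vΔt = 0.7466 × 2.998×10⁸ m/s × 1.8638×10^-8 s = 4.17 m.

4.17 m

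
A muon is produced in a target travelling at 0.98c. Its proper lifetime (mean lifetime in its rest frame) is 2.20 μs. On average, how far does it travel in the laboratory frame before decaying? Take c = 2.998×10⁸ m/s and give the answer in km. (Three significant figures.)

γ = 1/√(1 − β²) = 1/√(1 − 0.9604) = 1/√0.0396 = 1/0.198997 = 5.0252.
Lab-frame lifetime: Δt = γτ = 5.0252 × 2.20 μs = 11.055 μs.
Distance: d = vΔt = 0.98 × 2.998×10⁸ m/s × 1.1055×10^-5 s = 3250 m = 3.25 km.

3.25 km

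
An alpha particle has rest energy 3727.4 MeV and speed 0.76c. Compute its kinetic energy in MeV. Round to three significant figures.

γ = 1/√(1 − β²) = 1/√(1 − 0.5776) = 1/√0.4224 = 1/0.649923 = 1.53864.
Kinetic energy: K = (γ − 1)mc² = (1.53864 − 1) × 3727.4 MeV = 0.53864 × 3727.4 = 2010 MeV.

2010 MeV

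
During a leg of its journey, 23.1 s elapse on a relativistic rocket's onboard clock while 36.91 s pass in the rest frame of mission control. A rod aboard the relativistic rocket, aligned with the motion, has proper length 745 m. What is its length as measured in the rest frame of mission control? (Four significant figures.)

466.3 m

From Δt = γΔτ: γ = 36.91/23.1 = 1.59784.
L = L₀/γ = 745/1.59784 = 466.3 m.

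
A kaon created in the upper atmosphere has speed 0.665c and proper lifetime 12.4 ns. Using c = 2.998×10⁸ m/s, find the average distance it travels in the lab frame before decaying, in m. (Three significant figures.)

With β = 0.665, γ = 1/√(1 − 0.665²) = 1/√0.557775 = 1.339.
Lab-frame lifetime: Δt = γτ = 1.339 × 12.4 ns = 16.604 ns.
Distance: d = vΔt = 0.665 × 2.998×10⁸ m/s × 1.6604×10^-8 s = 3.31 m.

3.31 m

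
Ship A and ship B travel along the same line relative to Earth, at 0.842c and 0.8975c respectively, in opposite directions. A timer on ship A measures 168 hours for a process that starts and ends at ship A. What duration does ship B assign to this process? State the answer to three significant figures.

1240 hours

The velocity of ship A relative to ship B is (0.842 + 0.8975)c / (1 + 0.842×0.8975) = 0.99078c; relative speed 0.99078c.
At |u| = 0.99078c, γ = (1 − 0.981645)^(−1/2) = 7.3811.
The clock on ship A records proper time, so ship B measures Δt = γΔτ = 7.3811 × 168 = 1240 hours.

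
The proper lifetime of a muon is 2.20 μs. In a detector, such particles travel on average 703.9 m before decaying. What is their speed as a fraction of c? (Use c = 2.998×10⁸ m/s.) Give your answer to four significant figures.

Let x = d/(cτ) = 703.9 m / (2.998×10⁸ m/s × 2.200×10^-6 s) = 1.0672. Since d = βγcτ, x = βγ = β/√(1−β²).
Solving: β² = x²/(1+x²) = 1.13892/2.13892 = 0.532474, so β = 0.7297.

0.7297c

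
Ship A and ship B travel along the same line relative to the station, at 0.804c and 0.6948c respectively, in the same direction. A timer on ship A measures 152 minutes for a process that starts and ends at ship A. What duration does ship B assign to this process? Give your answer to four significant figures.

156.9 minutes

Transform ship A's velocity into ship B's frame: (0.804 − 0.6948)/(1 − 0.804·0.6948) = 0.1092/0.4413808, so the relative speed is 0.24741c.
At |u| = 0.24741c, γ = (1 − 0.0612117)^(−1/2) = 1.0321.
Ship A's interval is proper; time dilation gives Δt_B = γΔτ = 1.0321 × 152 minutes = 156.9 minutes.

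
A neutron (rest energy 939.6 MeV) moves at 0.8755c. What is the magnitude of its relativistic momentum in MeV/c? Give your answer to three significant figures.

With β = 0.8755, γ = 1/√(1 − 0.8755²) = 1/√0.23349975 = 2.0695.
Momentum: p = γβ·mc = 2.0695 × 0.8755 × 939.6 MeV/c = 1700 MeV/c.

1700 MeV/c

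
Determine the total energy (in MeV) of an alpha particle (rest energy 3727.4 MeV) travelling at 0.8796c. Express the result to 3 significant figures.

β² = 0.77369616, so γ = 1/√0.22630384 = 2.1021.
Total energy: E = γmc² = 2.1021 × 3727.4 MeV = 7840 MeV.

7840 MeV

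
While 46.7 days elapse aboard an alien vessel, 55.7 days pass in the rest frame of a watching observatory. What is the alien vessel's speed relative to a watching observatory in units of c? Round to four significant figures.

γ = Δt/Δτ = 55.7/46.7 = 1.1927.
β = √(1 − 1/γ²) = √(1 − 0.702971) = √0.297029 = 0.5450.

0.5450c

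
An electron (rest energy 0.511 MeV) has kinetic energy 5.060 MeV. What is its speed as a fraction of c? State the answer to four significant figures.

0.9958c

K = (γ−1)mc², so γ = 1 + 5.060/0.511 = 10.902.
Then v/c = √(1 − γ⁻²) = √(1 − 0.00841371) = √0.99158629 = 0.9958.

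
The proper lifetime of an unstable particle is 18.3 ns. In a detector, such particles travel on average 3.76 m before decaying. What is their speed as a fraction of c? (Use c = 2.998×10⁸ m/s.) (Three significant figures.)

0.565c

Let x = d/(cτ) = 3.760 m / (2.998×10⁸ m/s × 1.830×10^-8 s) = 0.68534. Since d = βγcτ, x = βγ = β/√(1−β²).
Solving: β² = x²/(1+x²) = 0.469691/1.469691 = 0.319585, so β = 0.565.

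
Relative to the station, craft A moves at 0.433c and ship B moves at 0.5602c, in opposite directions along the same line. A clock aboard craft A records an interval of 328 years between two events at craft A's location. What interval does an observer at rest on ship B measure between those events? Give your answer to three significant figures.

546 years

The velocity of craft A relative to ship B is (0.433 + 0.5602)c / (1 + 0.433×0.5602) = 0.79931c; relative speed 0.79931c.
γ for this relative speed: γ = 1/√(1 − 0.638896) = 1.6641.
Craft A's interval is proper; time dilation gives Δt_B = γΔτ = 1.6641 × 328 years = 546 years.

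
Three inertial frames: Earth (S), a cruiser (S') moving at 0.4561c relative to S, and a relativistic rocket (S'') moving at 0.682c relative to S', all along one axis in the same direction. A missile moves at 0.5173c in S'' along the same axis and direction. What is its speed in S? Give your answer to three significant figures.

Compose velocities in two stages. Stage 1 (into S'): u₁ = (0.5173+0.682)/(1+0.5173×0.682) = 0.88653.
Stage 2 (into S): u = (0.88653+0.4561)/(1+0.88653×0.4561) = 0.95605, so the speed is 0.956c.

0.956c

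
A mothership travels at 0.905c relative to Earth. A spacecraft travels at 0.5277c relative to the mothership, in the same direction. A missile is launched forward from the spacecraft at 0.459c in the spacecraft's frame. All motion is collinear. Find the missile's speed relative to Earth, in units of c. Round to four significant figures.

0.9886c

First combine the missile and spacecraft (S''→S'): u₁ = (0.459 + 0.5277)/(1 + 0.459×0.5277) = 0.9867/1.2422143 = 0.79431.
Then combine with the mothership (S'→S): u = (0.79431 + 0.905)/(1 + 0.79431×0.905) = 1.69931/1.71885055 = 0.98863.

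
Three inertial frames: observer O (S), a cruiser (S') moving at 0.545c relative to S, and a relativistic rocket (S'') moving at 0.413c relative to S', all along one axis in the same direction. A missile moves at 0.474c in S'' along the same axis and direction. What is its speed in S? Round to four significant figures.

Apply u = (u'+v)/(1+u'v) twice. Missile in the cruiser frame: (0.474+0.413)/(1+0.474·0.413) = 0.887/1.195762 = 0.74179c.
That velocity, transformed to the rest frame of observer O: (0.74179+0.545)/(1+0.74179·0.545) = 1.28679/1.40427555 = 0.91634c.

0.9163c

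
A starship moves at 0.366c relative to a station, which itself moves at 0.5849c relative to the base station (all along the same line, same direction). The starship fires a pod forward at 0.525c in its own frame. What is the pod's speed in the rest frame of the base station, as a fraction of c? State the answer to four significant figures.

0.9270c

Apply u = (u'+v)/(1+u'v) twice. Pod in the station frame: (0.525+0.366)/(1+0.525·0.366) = 0.891/1.19215 = 0.74739c.
That velocity, transformed to the rest frame of the base station: (0.74739+0.5849)/(1+0.74739·0.5849) = 1.33229/1.437148411 = 0.92704c.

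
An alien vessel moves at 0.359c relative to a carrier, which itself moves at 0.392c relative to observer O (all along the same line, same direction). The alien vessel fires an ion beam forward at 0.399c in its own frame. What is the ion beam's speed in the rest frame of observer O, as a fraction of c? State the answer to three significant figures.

0.837c

Apply u = (u'+v)/(1+u'v) twice. Ion beam in the carrier frame: (0.399+0.359)/(1+0.399·0.359) = 0.758/1.143241 = 0.66303c.
That velocity, transformed to the rest frame of observer O: (0.66303+0.392)/(1+0.66303·0.392) = 1.05503/1.25990776 = 0.83739c.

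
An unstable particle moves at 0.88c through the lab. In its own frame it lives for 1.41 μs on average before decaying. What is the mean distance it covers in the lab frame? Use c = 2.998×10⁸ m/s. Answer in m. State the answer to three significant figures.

783 m

With β = 0.88, γ = 1/√(1 − 0.88²) = 1/√0.2256 = 2.1054.
Lab-frame lifetime: Δt = γτ = 2.1054 × 1.41 μs = 2.9686 μs.
Distance: d = vΔt = 0.88 × 2.998×10⁸ m/s × 2.9686×10^-6 s = 783 m.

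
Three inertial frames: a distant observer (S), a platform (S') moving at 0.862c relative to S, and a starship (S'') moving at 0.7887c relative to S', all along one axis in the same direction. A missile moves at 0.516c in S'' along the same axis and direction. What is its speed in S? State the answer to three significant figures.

Apply u = (u'+v)/(1+u'v) twice. Missile in the platform frame: (0.516+0.7887)/(1+0.516·0.7887) = 1.3047/1.4069692 = 0.92731c.
That velocity, transformed to the rest frame of a distant observer: (0.92731+0.862)/(1+0.92731·0.862) = 1.78931/1.79934122 = 0.99443c.

0.994c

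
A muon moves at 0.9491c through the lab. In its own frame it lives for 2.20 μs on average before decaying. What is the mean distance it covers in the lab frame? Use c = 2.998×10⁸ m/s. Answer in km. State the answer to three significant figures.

γ = 1/√(1 − β²) = 1/√(1 − 0.90079081) = 1/√0.09920919 = 1/0.314975 = 3.1749.
Lab-frame lifetime: Δt = γτ = 3.1749 × 2.20 μs = 6.9848 μs.
Distance: d = vΔt = 0.9491 × 2.998×10⁸ m/s × 6.9848×10^-6 s = 1990 m = 1.99 km.

1.99 km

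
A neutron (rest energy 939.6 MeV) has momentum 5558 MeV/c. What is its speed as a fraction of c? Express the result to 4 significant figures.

βγ = pc/(mc²) = 5558/939.6 = 5.9153.
Since γ² = 1 + (βγ)² = 35.9908, γ = √35.9908 = 5.99923, and β = (βγ)/γ = 5.9153/5.99923 = 0.9860.

0.9860c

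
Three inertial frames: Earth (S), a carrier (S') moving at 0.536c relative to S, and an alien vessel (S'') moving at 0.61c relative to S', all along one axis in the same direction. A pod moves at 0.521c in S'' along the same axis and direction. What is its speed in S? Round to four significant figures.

0.9549c

Compose velocities in two stages. Stage 1 (into S'): u₁ = (0.521+0.61)/(1+0.521×0.61) = 0.85824.
Stage 2 (into S): u = (0.85824+0.536)/(1+0.85824×0.536) = 0.95495, so the speed is 0.9549c.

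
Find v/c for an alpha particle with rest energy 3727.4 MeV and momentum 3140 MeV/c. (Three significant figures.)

βγ = pc/(mc²) = 3140/3727.4 = 0.84241.
Since γ² = 1 + (βγ)² = 1.709655, γ = √1.709655 = 1.30754, and β = (βγ)/γ = 0.84241/1.30754 = 0.644.

0.644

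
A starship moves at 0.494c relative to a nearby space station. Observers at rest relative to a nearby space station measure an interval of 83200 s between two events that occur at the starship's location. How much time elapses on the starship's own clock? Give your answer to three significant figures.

72300 s

With β = 0.494, γ = 1/√(1 − 0.494²) = 1/√0.755964 = 1.1501.
The starship's clock runs slow as seen from a nearby space station, so Δτ = Δt/γ = 83200/1.1501 = 72300 s.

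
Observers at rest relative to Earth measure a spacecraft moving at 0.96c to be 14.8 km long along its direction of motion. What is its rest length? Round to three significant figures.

52.9 km

γ = 1/√(1 − β²) = 1/√(1 − 0.9216) = 1/√0.0784 = 1/0.28 = 3.5714.
Proper length: L₀ = γ·L = 3.5714 × 14.8 = 52.9 km.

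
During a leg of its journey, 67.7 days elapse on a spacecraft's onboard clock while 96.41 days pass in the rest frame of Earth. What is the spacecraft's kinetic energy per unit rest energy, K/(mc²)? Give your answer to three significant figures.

0.424

γ = Δt/Δτ = 96.41/67.7 = 1.42408.
Since K = (γ−1)mc², K/(mc²) = 1.42408 − 1 = 0.424.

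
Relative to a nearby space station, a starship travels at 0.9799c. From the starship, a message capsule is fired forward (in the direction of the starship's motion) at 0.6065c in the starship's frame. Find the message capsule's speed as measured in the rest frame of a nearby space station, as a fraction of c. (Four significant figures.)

Relativistic velocity addition: u = (u' + v)/(1 + u'v/c²), with u' = 0.6065c and v = 0.9799c.
Numerator: 0.6065 + 0.9799 = 1.5864. Denominator: 1 + (0.6065)(0.9799) = 1.59430935.
u = 1.5864/1.59430935 = 0.99504, so the speed is 0.9950c.

0.9950c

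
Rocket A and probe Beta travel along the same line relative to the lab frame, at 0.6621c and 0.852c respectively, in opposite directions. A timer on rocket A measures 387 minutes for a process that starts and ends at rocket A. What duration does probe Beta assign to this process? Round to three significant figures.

The velocity of rocket A relative to probe Beta is (0.6621 + 0.852)c / (1 + 0.6621×0.852) = 0.96803c; relative speed 0.96803c.
γ for this relative speed: γ = 1/√(1 − 0.937082) = 3.9867.
Rocket A's interval is proper; time dilation gives Δt_B = γΔτ = 3.9867 × 387 minutes = 1540 minutes.

1540 minutes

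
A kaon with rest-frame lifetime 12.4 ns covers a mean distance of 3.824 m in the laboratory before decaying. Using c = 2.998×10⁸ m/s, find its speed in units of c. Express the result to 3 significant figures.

Lab distance = (lab lifetime)·v = γτ·βc, so βγ = d/(cτ) = 3.824/(2.998×10⁸ × 1.240×10^-8) = 1.0286.
With βγ = 1.0286: γ² = 1 + (βγ)² = 2.05802, and β = (βγ)/γ = 1.0286/1.43458 = 0.717.

0.717c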